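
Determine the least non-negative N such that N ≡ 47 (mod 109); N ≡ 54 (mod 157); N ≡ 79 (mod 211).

The moduli are pairwise coprime; M = 109·157·211 = 3610843.
M/109 = 33127; 33127 ≡ 100 (mod 109); 100·12 ≡ 1, so inverse 12.
M/157 = 22999; 22999 ≡ 77 (mod 157); 77·104 ≡ 1, so inverse 104.
M/211 = 17113; 17113 ≡ 22 (mod 211); 22·48 ≡ 1, so inverse 48.
N ≡ 47·33127·12 + 54·22999·104 + 79·17113·48 = 212738508.
212738508 mod 3610843 = 3309614.

3309614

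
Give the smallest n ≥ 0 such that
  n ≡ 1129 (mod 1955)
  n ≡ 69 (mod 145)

Combine the congruences pairwise.
gcd(1955, 145) = 5 and 5 | (69 − 1129), so the pair is consistent; merging gives n ≡ 36319 (mod 56695), where 56695 = lcm(1955, 145).
The solution is unique modulo lcm(1955, 145) = 56695.

36319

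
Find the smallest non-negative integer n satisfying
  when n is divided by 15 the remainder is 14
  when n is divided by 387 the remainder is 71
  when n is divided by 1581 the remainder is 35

891719

gcd(15, 387) = 3 and 3 | (71 − 14), so the pair is consistent; merging gives n ≡ 1619 (mod 1935), where 1935 = lcm(15, 387).
gcd(1935, 1581) = 3 and 3 | (35 − 1619), so the pair is consistent; merging gives n ≡ 891719 (mod 1019745), where 1019745 = lcm(1935, 1581).
The solution is unique modulo lcm(15, 387, 1581) = 1019745.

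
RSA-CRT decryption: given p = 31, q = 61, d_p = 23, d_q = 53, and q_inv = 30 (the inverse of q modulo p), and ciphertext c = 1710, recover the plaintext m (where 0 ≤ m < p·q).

1637

m₁ = c^(d_p) mod p: c ≡ 5 (mod 31), and 5^23 mod 31 = 25.
m₂ = c^(d_q) mod q: c ≡ 2 (mod 61), and 2^53 mod 61 = 51.
h = q_inv·(m₁ − m₂) mod p = 30·(25 − 51) mod 31 = 26.
m = m₂ + h·q = 51 + 26·61 = 1637.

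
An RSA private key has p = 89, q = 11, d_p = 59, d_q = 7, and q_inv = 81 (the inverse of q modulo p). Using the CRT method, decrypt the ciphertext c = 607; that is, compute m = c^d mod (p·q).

502

m₁ = c^(d_p) mod p: c ≡ 73 (mod 89), and 73^59 mod 89 = 57.
m₂ = c^(d_q) mod q: c ≡ 2 (mod 11), and 2^7 mod 11 = 7.
h = q_inv·(m₁ − m₂) mod p = 81·(57 − 7) mod 89 = 45.
m = m₂ + h·q = 7 + 45·11 = 502.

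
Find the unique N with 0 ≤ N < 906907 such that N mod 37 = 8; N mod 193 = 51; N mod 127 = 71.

Combine the congruences pairwise.
From N ≡ 8 (mod 37) write N = 8 + 37t. Substituting into N ≡ 51 (mod 193) gives 37t ≡ 43 (mod 193), and since 37⁻¹ ≡ 120 (mod 193), t ≡ 142. Hence N ≡ 8 + 37·142 = 5262 (mod 7141).
From N ≡ 5262 (mod 7141) write N = 5262 + 7141t. Substituting into N ≡ 71 (mod 127) gives 7141t ≡ 16 (mod 127), and since 29⁻¹ ≡ 92 (mod 127), t ≡ 75. Hence N ≡ 5262 + 7141·75 = 540837 (mod 906907).

540837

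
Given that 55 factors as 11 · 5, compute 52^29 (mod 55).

Mod 11: 52 ≡ 8; by Fermat, exponent reduces to 29 mod 10 = 9; 8^9 ≡ 7 (mod 11).
Mod 5: 52 ≡ 2; by Fermat, exponent reduces to 29 mod 4 = 1; 2^1 ≡ 2 (mod 5).
Combine by CRT: x ≡ 7 (mod 11), x ≡ 2 (mod 5) ⇒ x ≡ 7 (mod 55).

7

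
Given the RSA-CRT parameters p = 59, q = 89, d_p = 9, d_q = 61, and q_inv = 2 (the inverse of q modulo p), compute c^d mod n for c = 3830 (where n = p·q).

3020

m₁ = c^(d_p) mod p: c ≡ 54 (mod 59), and 54^9 mod 59 = 11.
m₂ = c^(d_q) mod q: c ≡ 3 (mod 89), and 3^61 mod 89 = 83.
h = q_inv·(m₁ − m₂) mod p = 2·(11 − 83) mod 59 = 33.
m = m₂ + h·q = 83 + 33·89 = 3020.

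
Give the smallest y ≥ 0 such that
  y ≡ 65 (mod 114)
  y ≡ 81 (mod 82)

gcd(114, 82) = 2 and 2 | (81 − 65), so the pair is consistent; merging gives y ≡ 2459 (mod 4674), where 4674 = lcm(114, 82).
The solution is unique modulo lcm(114, 82) = 4674.

2459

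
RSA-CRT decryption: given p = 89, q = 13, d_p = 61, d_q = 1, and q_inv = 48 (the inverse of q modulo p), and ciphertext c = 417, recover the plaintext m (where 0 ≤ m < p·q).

m₁ = c^(d_p) mod p: c ≡ 61 (mod 89), and 61^61 mod 89 = 46.
m₂ = c^(d_q) mod q: c ≡ 1 (mod 13), and 1^1 mod 13 = 1.
h = q_inv·(m₁ − m₂) mod p = 48·(46 − 1) mod 89 = 24.
m = m₂ + h·q = 1 + 24·13 = 313.

313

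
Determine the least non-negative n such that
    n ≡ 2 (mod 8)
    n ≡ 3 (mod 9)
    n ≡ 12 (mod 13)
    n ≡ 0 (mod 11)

1650

The moduli are pairwise coprime; M = 8·9·13·11 = 10296.
M/8 = 1287; 1287 ≡ 7 (mod 8); 7·7 ≡ 1, so inverse 7.
M/9 = 1144; 1144 ≡ 1 (mod 9), inverse 1.
M/13 = 792; 792 ≡ 12 (mod 13); 12·12 ≡ 1, so inverse 12.
M/11 = 936; 936 ≡ 1 (mod 11), inverse 1.
n ≡ 2·1287·7 + 3·1144·1 + 12·792·12 + 0·936·1 = 135498.
135498 mod 10296 = 1650.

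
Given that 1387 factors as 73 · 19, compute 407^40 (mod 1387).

Mod 73: 407 ≡ 42; 42^40 ≡ 2 (mod 73).
Mod 19: 407 ≡ 8; by Fermat, exponent reduces to 40 mod 18 = 4; 8^4 ≡ 11 (mod 19).
Combine by CRT: x ≡ 2 (mod 73), x ≡ 11 (mod 19) ⇒ x ≡ 1170 (mod 1387).

1170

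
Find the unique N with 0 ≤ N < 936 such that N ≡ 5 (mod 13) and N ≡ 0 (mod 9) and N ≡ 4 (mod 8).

252

Combine the congruences pairwise.
From N ≡ 5 (mod 13) write N = 5 + 13t. Substituting into N ≡ 0 (mod 9) gives 13t ≡ 4 (mod 9), and since 4⁻¹ ≡ 7 (mod 9), t ≡ 1. Hence N ≡ 5 + 13·1 = 18 (mod 117).
From N ≡ 18 (mod 117) write N = 18 + 117t. Substituting into N ≡ 4 (mod 8) gives 117t ≡ 2 (mod 8), and since 5⁻¹ ≡ 5 (mod 8), t ≡ 2. Hence N ≡ 18 + 117·2 = 252 (mod 936).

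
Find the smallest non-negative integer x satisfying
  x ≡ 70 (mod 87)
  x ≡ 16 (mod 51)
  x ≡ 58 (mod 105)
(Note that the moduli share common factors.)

gcd(87, 51) = 3 and 3 | (16 − 70), so the pair is consistent; merging gives x ≡ 679 (mod 1479), where 1479 = lcm(87, 51).
gcd(1479, 105) = 3 and 3 | (58 − 679), so the pair is consistent; merging gives x ≡ 2158 (mod 51765), where 51765 = lcm(1479, 105).
The solution is unique modulo lcm(87, 51, 105) = 51765.

2158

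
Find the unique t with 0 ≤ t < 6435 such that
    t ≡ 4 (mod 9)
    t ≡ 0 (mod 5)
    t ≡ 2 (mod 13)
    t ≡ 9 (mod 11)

1120

From t ≡ 4 (mod 9) write t = 4 + 9s. Substituting into t ≡ 0 (mod 5) gives 9s ≡ 1 (mod 5), and since 4⁻¹ ≡ 4 (mod 5), s ≡ 4. Hence t ≡ 4 + 9·4 = 40 (mod 45).
From t ≡ 40 (mod 45) write t = 40 + 45s. Substituting into t ≡ 2 (mod 13) gives 45s ≡ 1 (mod 13), and since 6⁻¹ ≡ 11 (mod 13), s ≡ 11. Hence t ≡ 40 + 45·11 = 535 (mod 585).
From t ≡ 535 (mod 585) write t = 535 + 585s. Substituting into t ≡ 9 (mod 11) gives 585s ≡ 2 (mod 11), and since 2⁻¹ ≡ 6 (mod 11), s ≡ 1. Hence t ≡ 535 + 585·1 = 1120 (mod 6435).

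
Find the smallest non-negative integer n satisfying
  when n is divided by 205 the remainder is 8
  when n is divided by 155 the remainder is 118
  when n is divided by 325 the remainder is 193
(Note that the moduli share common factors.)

gcd(205, 155) = 5 and 5 | (118 − 8), so the pair is consistent; merging gives n ≡ 5543 (mod 6355), where 6355 = lcm(205, 155).
gcd(6355, 325) = 5 and 5 | (193 − 5543), so the pair is consistent; merging gives n ≡ 69093 (mod 413075), where 413075 = lcm(6355, 325).
The solution is unique modulo lcm(205, 155, 325) = 413075.

69093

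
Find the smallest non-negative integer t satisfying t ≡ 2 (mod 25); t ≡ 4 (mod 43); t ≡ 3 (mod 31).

4777

From t ≡ 2 (mod 25) write t = 2 + 25s. Substituting into t ≡ 4 (mod 43) gives 25s ≡ 2 (mod 43), and since 25⁻¹ ≡ 31 (mod 43), s ≡ 19. Hence t ≡ 2 + 25·19 = 477 (mod 1075).
From t ≡ 477 (mod 1075) write t = 477 + 1075s. Substituting into t ≡ 3 (mod 31) gives 1075s ≡ 22 (mod 31), and since 21⁻¹ ≡ 3 (mod 31), s ≡ 4. Hence t ≡ 477 + 1075·4 = 4777 (mod 33325).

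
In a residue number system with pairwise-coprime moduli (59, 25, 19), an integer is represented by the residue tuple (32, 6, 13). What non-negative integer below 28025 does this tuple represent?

Combine the congruences pairwise.
From x ≡ 32 (mod 59) write x = 32 + 59t. Substituting into x ≡ 6 (mod 25) gives 59t ≡ 24 (mod 25), and since 9⁻¹ ≡ 14 (mod 25), t ≡ 11. Hence x ≡ 32 + 59·11 = 681 (mod 1475).
From x ≡ 681 (mod 1475) write x = 681 + 1475t. Substituting into x ≡ 13 (mod 19) gives 1475t ≡ 16 (mod 19), and since 12⁻¹ ≡ 8 (mod 19), t ≡ 14. Hence x ≡ 681 + 1475·14 = 21331 (mod 28025).

21331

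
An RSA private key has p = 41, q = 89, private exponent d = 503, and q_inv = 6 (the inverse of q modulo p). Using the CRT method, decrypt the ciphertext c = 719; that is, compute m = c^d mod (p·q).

d_p = d mod (p−1) = 503 mod 40 = 23; d_q = d mod (q−1) = 63.
m₁ = c^(d_p) mod p: c ≡ 22 (mod 41), and 22^23 mod 41 = 12.
m₂ = c^(d_q) mod q: c ≡ 7 (mod 89), and 7^63 mod 89 = 30.
h = q_inv·(m₁ − m₂) mod p = 6·(12 − 30) mod 41 = 15.
m = m₂ + h·q = 30 + 15·89 = 1365.

1365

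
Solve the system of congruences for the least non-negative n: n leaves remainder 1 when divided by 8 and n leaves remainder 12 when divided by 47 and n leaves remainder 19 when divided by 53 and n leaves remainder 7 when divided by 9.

81745

From n ≡ 1 (mod 8) write n = 1 + 8t. Substituting into n ≡ 12 (mod 47) gives 8t ≡ 11 (mod 47), and since 8⁻¹ ≡ 6 (mod 47), t ≡ 19. Hence n ≡ 1 + 8·19 = 153 (mod 376).
From n ≡ 153 (mod 376) write n = 153 + 376t. Substituting into n ≡ 19 (mod 53) gives 376t ≡ 25 (mod 53), and since 5⁻¹ ≡ 32 (mod 53), t ≡ 5. Hence n ≡ 153 + 376·5 = 2033 (mod 19928).
From n ≡ 2033 (mod 19928) write n = 2033 + 19928t. Substituting into n ≡ 7 (mod 9) gives 19928t ≡ 8 (mod 9), and since 2⁻¹ ≡ 5 (mod 9), t ≡ 4. Hence n ≡ 2033 + 19928·4 = 81745 (mod 179352).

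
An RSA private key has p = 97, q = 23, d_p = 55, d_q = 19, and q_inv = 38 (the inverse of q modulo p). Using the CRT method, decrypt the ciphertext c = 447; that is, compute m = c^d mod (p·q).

m₁ = c^(d_p) mod p: c ≡ 59 (mod 97), and 59^55 mod 97 = 56.
m₂ = c^(d_q) mod q: c ≡ 10 (mod 23), and 10^19 mod 23 = 21.
h = q_inv·(m₁ − m₂) mod p = 38·(56 − 21) mod 97 = 69.
m = m₂ + h·q = 21 + 69·23 = 1608.

1608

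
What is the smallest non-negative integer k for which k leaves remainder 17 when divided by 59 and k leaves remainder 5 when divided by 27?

From k ≡ 17 (mod 59) write k = 17 + 59t. Substituting into k ≡ 5 (mod 27) gives 59t ≡ 15 (mod 27), and since 5⁻¹ ≡ 11 (mod 27), t ≡ 3. Hence k ≡ 17 + 59·3 = 194 (mod 1593).

194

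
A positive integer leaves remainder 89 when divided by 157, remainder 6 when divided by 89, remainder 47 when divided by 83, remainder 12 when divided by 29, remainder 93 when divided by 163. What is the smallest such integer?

From t ≡ 89 (mod 157) write t = 89 + 157s. Substituting into t ≡ 6 (mod 89) gives 157s ≡ 6 (mod 89), and since 68⁻¹ ≡ 72 (mod 89), s ≡ 76. Hence t ≡ 89 + 157·76 = 12021 (mod 13973).
From t ≡ 12021 (mod 13973) write t = 12021 + 13973s. Substituting into t ≡ 47 (mod 83) gives 13973s ≡ 61 (mod 83), and since 29⁻¹ ≡ 63 (mod 83), s ≡ 25. Hence t ≡ 12021 + 13973·25 = 361346 (mod 1159759).
From t ≡ 361346 (mod 1159759) write t = 361346 + 1159759s. Substituting into t ≡ 12 (mod 29) gives 1159759s ≡ 6 (mod 29), and since 20⁻¹ ≡ 16 (mod 29), s ≡ 9. Hence t ≡ 361346 + 1159759·9 = 10799177 (mod 33633011).
From t ≡ 10799177 (mod 33633011) write t = 10799177 + 33633011s. Substituting into t ≡ 93 (mod 163) gives 33633011s ≡ 155 (mod 163), and since 80⁻¹ ≡ 108 (mod 163), s ≡ 114. Hence t ≡ 10799177 + 33633011·114 = 3844962431 (mod 5482180793).

3844962431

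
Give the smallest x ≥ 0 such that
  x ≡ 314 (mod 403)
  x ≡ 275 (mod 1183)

16837

gcd(403, 1183) = 13 and 13 | (275 − 314), so the pair is consistent; merging gives x ≡ 16837 (mod 36673), where 36673 = lcm(403, 1183).
The solution is unique modulo lcm(403, 1183) = 36673.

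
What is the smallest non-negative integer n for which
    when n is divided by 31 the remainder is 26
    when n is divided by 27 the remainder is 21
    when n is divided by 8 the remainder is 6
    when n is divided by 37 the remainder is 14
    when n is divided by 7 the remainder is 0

From n ≡ 26 (mod 31) write n = 26 + 31t. Substituting into n ≡ 21 (mod 27) gives 31t ≡ 22 (mod 27), and since 4⁻¹ ≡ 7 (mod 27), t ≡ 19. Hence n ≡ 26 + 31·19 = 615 (mod 837).
From n ≡ 615 (mod 837) write n = 615 + 837t. Substituting into n ≡ 6 (mod 8) gives 837t ≡ 7 (mod 8), and since 5⁻¹ ≡ 5 (mod 8), t ≡ 3. Hence n ≡ 615 + 837·3 = 3126 (mod 6696).
From n ≡ 3126 (mod 6696) write n = 3126 + 6696t. Substituting into n ≡ 14 (mod 37) gives 6696t ≡ 33 (mod 37), and since 36⁻¹ ≡ 36 (mod 37), t ≡ 4. Hence n ≡ 3126 + 6696·4 = 29910 (mod 247752).
From n ≡ 29910 (mod 247752) write n = 29910 + 247752t. Substituting into n ≡ 0 (mod 7) gives 247752t ≡ 1 (mod 7), and since 1⁻¹ ≡ 1 (mod 7), t ≡ 1. Hence n ≡ 29910 + 247752·1 = 277662 (mod 1734264).

277662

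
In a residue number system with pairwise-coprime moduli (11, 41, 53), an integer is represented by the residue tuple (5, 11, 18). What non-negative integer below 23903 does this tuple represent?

4152

From x ≡ 5 (mod 11) write x = 5 + 11t. Substituting into x ≡ 11 (mod 41) gives 11t ≡ 6 (mod 41), and since 11⁻¹ ≡ 15 (mod 41), t ≡ 8. Hence x ≡ 5 + 11·8 = 93 (mod 451).
From x ≡ 93 (mod 451) write x = 93 + 451t. Substituting into x ≡ 18 (mod 53) gives 451t ≡ 31 (mod 53), and since 27⁻¹ ≡ 2 (mod 53), t ≡ 9. Hence x ≡ 93 + 451·9 = 4152 (mod 23903).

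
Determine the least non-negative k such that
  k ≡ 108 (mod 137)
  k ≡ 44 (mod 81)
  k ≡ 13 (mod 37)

Combine the congruences pairwise.
From k ≡ 108 (mod 137) write k = 108 + 137t. Substituting into k ≡ 44 (mod 81) gives 137t ≡ 17 (mod 81), and since 56⁻¹ ≡ 68 (mod 81), t ≡ 22. Hence k ≡ 108 + 137·22 = 3122 (mod 11097).
From k ≡ 3122 (mod 11097) write k = 3122 + 11097t. Substituting into k ≡ 13 (mod 37) gives 11097t ≡ 36 (mod 37), and since 34⁻¹ ≡ 12 (mod 37), t ≡ 25. Hence k ≡ 3122 + 11097·25 = 280547 (mod 410589).

280547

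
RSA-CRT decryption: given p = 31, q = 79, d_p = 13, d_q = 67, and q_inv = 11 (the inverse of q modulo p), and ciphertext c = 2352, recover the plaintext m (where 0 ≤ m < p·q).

308

m₁ = c^(d_p) mod p: c ≡ 27 (mod 31), and 27^13 mod 31 = 29.
m₂ = c^(d_q) mod q: c ≡ 61 (mod 79), and 61^67 mod 79 = 71.
h = q_inv·(m₁ − m₂) mod p = 11·(29 − 71) mod 31 = 3.
m = m₂ + h·q = 71 + 3·79 = 308.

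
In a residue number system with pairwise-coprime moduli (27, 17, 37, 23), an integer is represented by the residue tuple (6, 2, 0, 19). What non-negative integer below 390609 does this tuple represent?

326895

From x ≡ 6 (mod 27) write x = 6 + 27t. Substituting into x ≡ 2 (mod 17) gives 27t ≡ 13 (mod 17), and since 10⁻¹ ≡ 12 (mod 17), t ≡ 3. Hence x ≡ 6 + 27·3 = 87 (mod 459).
From x ≡ 87 (mod 459) write x = 87 + 459t. Substituting into x ≡ 0 (mod 37) gives 459t ≡ 24 (mod 37), and since 15⁻¹ ≡ 5 (mod 37), t ≡ 9. Hence x ≡ 87 + 459·9 = 4218 (mod 16983).
From x ≡ 4218 (mod 16983) write x = 4218 + 16983t. Substituting into x ≡ 19 (mod 23) gives 16983t ≡ 10 (mod 23), and since 9⁻¹ ≡ 18 (mod 23), t ≡ 19. Hence x ≡ 4218 + 16983·19 = 326895 (mod 390609).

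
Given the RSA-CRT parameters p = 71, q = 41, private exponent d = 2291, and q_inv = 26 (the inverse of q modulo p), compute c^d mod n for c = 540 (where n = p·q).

d_p = d mod (p−1) = 2291 mod 70 = 51; d_q = d mod (q−1) = 11.
m₁ = c^(d_p) mod p: c ≡ 43 (mod 71), and 43^51 mod 71 = 29.
m₂ = c^(d_q) mod q: c ≡ 7 (mod 41), and 7^11 mod 41 = 22.
h = q_inv·(m₁ − m₂) mod p = 26·(29 − 22) mod 71 = 40.
m = m₂ + h·q = 22 + 40·41 = 1662.

1662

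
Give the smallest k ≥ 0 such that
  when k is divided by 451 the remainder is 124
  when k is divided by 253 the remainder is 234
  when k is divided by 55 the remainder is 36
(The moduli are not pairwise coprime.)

Combine the congruences pairwise.
gcd(451, 253) = 11 and 11 | (234 − 124), so the pair is consistent; merging gives k ≡ 9595 (mod 10373), where 10373 = lcm(451, 253).
gcd(10373, 55) = 11 and 11 | (36 − 9595), so the pair is consistent; merging gives k ≡ 30341 (mod 51865), where 51865 = lcm(10373, 55).
The solution is unique modulo lcm(451, 253, 55) = 51865.

30341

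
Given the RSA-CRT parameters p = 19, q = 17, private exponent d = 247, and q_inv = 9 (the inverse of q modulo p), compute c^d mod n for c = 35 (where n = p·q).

d_p = d mod (p−1) = 247 mod 18 = 13; d_q = d mod (q−1) = 7.
m₁ = c^(d_p) mod p: c ≡ 16 (mod 19), and 16^13 mod 19 = 5.
m₂ = c^(d_q) mod q: c ≡ 1 (mod 17), and 1^7 mod 17 = 1.
h = q_inv·(m₁ − m₂) mod p = 9·(5 − 1) mod 19 = 17.
m = m₂ + h·q = 1 + 17·17 = 290.

290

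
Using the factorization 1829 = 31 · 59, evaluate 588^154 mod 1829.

373

Mod 31: 588 ≡ 30; by Fermat, exponent reduces to 154 mod 30 = 4; 30^4 ≡ 1 (mod 31).
Mod 59: 588 ≡ 57; by Fermat, exponent reduces to 154 mod 58 = 38; 57^38 ≡ 19 (mod 59).
Combine by CRT: x ≡ 1 (mod 31), x ≡ 19 (mod 59) ⇒ x ≡ 373 (mod 1829).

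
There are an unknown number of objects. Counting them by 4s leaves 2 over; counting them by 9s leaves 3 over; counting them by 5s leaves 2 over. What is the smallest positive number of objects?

102

The moduli are pairwise coprime; M = 4·9·5 = 180.
M/4 = 45; 45 ≡ 1 (mod 4), inverse 1.
M/9 = 20; 20 ≡ 2 (mod 9); 2·5 ≡ 1, so inverse 5.
M/5 = 36; 36 ≡ 1 (mod 5), inverse 1.
N ≡ 2·45·1 + 3·20·5 + 2·36·1 = 462.
462 mod 180 = 102.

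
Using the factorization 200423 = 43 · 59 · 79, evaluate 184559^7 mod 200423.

Mod 43: 184559 ≡ 3; 3^7 ≡ 37 (mod 43).
Mod 59: 184559 ≡ 7; 7^7 ≡ 21 (mod 59).
Mod 79: 184559 ≡ 15; 15^7 ≡ 71 (mod 79).
Combine by CRT: x ≡ 37 (mod 43), x ≡ 21 (mod 59), x ≡ 71 (mod 79) ⇒ x ≡ 197966 (mod 200423).

197966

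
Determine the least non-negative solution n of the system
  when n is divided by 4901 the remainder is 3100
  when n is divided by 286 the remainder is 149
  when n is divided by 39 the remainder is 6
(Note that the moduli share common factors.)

gcd(4901, 286) = 13 and 13 | (149 − 3100), so the pair is consistent; merging gives n ≡ 27605 (mod 107822), where 107822 = lcm(4901, 286).
gcd(107822, 39) = 13 and 13 | (6 − 27605), so the pair is consistent; merging gives n ≡ 243249 (mod 323466), where 323466 = lcm(107822, 39).
The solution is unique modulo lcm(4901, 286, 39) = 323466.

243249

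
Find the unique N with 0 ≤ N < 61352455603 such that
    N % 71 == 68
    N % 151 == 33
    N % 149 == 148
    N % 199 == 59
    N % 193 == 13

The moduli are pairwise coprime; M = 71·151·149·199·193 = 61352455603.
M/71 = 864119093; 864119093 ≡ 32 (mod 71); 32·20 ≡ 1, so inverse 20.
M/151 = 406307653; 406307653 ≡ 24 (mod 151); 24·107 ≡ 1, so inverse 107.
M/149 = 411761447; 411761447 ≡ 96 (mod 149); 96·104 ≡ 1, so inverse 104.
M/199 = 308303797; 308303797 ≡ 62 (mod 199); 62·61 ≡ 1, so inverse 61.
M/193 = 317888371; 317888371 ≡ 1 (mod 193), inverse 1.
N ≡ 68·864119093·20 + 33·406307653·107 + 148·411761447·104 + 59·308303797·61 + 13·317888371·1 = 10061424395673.
10061424395673 mod 61352455603 = 60974132384.

60974132384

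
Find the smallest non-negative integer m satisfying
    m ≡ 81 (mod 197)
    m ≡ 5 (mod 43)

1854

From m ≡ 81 (mod 197) write m = 81 + 197t. Substituting into m ≡ 5 (mod 43) gives 197t ≡ 10 (mod 43), and since 25⁻¹ ≡ 31 (mod 43), t ≡ 9. Hence m ≡ 81 + 197·9 = 1854 (mod 8471).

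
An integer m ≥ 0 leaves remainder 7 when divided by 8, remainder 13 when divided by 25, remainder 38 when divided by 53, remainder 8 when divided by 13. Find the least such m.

91463

The moduli are pairwise coprime; N = 8·25·53·13 = 137800.
N/8 = 17225; 17225 ≡ 1 (mod 8), inverse 1.
N/25 = 5512; 5512 ≡ 12 (mod 25); 12·23 ≡ 1, so inverse 23.
N/53 = 2600; 2600 ≡ 3 (mod 53); 3·18 ≡ 1, so inverse 18.
N/13 = 10600; 10600 ≡ 5 (mod 13); 5·8 ≡ 1, so inverse 8.
m ≡ 7·17225·1 + 13·5512·23 + 38·2600·18 + 8·10600·8 = 4225463.
4225463 mod 137800 = 91463.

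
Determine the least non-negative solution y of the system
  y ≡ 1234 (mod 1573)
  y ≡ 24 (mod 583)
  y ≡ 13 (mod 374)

Combine the congruences pairwise.
gcd(1573, 583) = 11 and 11 | (24 − 1234), so the pair is consistent; merging gives y ≡ 64154 (mod 83369), where 83369 = lcm(1573, 583).
gcd(83369, 374) = 11 and 11 | (13 − 64154), so the pair is consistent; merging gives y ≡ 1481427 (mod 2834546), where 2834546 = lcm(83369, 374).
The solution is unique modulo lcm(1573, 583, 374) = 2834546.

1481427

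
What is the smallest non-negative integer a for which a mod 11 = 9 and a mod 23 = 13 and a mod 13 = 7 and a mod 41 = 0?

5740

The moduli are pairwise coprime; N = 11·23·13·41 = 134849.
N/11 = 12259; 12259 ≡ 5 (mod 11); 5·9 ≡ 1, so inverse 9.
N/23 = 5863; 5863 ≡ 21 (mod 23); 21·11 ≡ 1, so inverse 11.
N/13 = 10373; 10373 ≡ 12 (mod 13); 12·12 ≡ 1, so inverse 12.
N/41 = 3289; 3289 ≡ 9 (mod 41); 9·32 ≡ 1, so inverse 32.
a ≡ 9·12259·9 + 13·5863·11 + 7·10373·12 + 0·3289·32 = 2702720.
2702720 mod 134849 = 5740.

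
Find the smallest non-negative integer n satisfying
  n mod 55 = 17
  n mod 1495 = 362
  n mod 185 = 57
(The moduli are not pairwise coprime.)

154347

Combine the congruences pairwise.
gcd(55, 1495) = 5 and 5 | (362 − 17), so the pair is consistent; merging gives n ≡ 6342 (mod 16445), where 16445 = lcm(55, 1495).
gcd(16445, 185) = 5 and 5 | (57 − 6342), so the pair is consistent; merging gives n ≡ 154347 (mod 608465), where 608465 = lcm(16445, 185).
The solution is unique modulo lcm(55, 1495, 185) = 608465.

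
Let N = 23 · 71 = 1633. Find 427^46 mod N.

Mod 23: 427 ≡ 13; by Fermat, exponent reduces to 46 mod 22 = 2; 13^2 ≡ 8 (mod 23).
Mod 71: 427 ≡ 1; 1^46 ≡ 1 (mod 71).
Combine by CRT: x ≡ 8 (mod 23), x ≡ 1 (mod 71) ⇒ x ≡ 1066 (mod 1633).

1066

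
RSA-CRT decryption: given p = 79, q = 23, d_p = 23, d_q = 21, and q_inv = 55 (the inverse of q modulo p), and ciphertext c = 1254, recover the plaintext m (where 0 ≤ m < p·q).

m₁ = c^(d_p) mod p: c ≡ 69 (mod 79), and 69^23 mod 79 = 41.
m₂ = c^(d_q) mod q: c ≡ 12 (mod 23), and 12^21 mod 23 = 2.
h = q_inv·(m₁ − m₂) mod p = 55·(41 − 2) mod 79 = 12.
m = m₂ + h·q = 2 + 12·23 = 278.

278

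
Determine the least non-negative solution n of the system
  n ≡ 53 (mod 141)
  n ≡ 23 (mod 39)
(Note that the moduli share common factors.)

335

Combine the congruences pairwise.
gcd(141, 39) = 3 and 3 | (23 − 53), so the pair is consistent; merging gives n ≡ 335 (mod 1833), where 1833 = lcm(141, 39).
The solution is unique modulo lcm(141, 39) = 1833.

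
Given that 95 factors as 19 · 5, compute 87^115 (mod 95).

68

Mod 19: 87 ≡ 11; by Fermat, exponent reduces to 115 mod 18 = 7; 11^7 ≡ 11 (mod 19).
Mod 5: 87 ≡ 2; by Fermat, exponent reduces to 115 mod 4 = 3; 2^3 ≡ 3 (mod 5).
Combine by CRT: x ≡ 11 (mod 19), x ≡ 3 (mod 5) ⇒ x ≡ 68 (mod 95).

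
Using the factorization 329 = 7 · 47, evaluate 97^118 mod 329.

Mod 7: 97 ≡ 6; by Fermat, exponent reduces to 118 mod 6 = 4; 6^4 ≡ 1 (mod 7).
Mod 47: 97 ≡ 3; by Fermat, exponent reduces to 118 mod 46 = 26; 3^26 ≡ 27 (mod 47).
Combine by CRT: x ≡ 1 (mod 7), x ≡ 27 (mod 47) ⇒ x ≡ 309 (mod 329).

309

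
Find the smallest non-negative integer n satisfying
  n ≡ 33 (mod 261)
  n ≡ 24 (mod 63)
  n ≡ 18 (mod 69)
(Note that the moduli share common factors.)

gcd(261, 63) = 9 and 9 | (24 − 33), so the pair is consistent; merging gives n ≡ 1599 (mod 1827), where 1827 = lcm(261, 63).
gcd(1827, 69) = 3 and 3 | (18 − 1599), so the pair is consistent; merging gives n ≡ 36312 (mod 42021), where 42021 = lcm(1827, 69).
The solution is unique modulo lcm(261, 63, 69) = 42021.

36312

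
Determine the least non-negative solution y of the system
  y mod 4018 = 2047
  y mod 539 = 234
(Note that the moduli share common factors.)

gcd(4018, 539) = 49 and 49 | (234 − 2047), so the pair is consistent; merging gives y ≡ 34191 (mod 44198), where 44198 = lcm(4018, 539).
The solution is unique modulo lcm(4018, 539) = 44198.

34191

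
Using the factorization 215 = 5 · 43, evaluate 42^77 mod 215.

42

Mod 5: 42 ≡ 2; by Fermat, exponent reduces to 77 mod 4 = 1; 2^1 ≡ 2 (mod 5).
Mod 43: 42 ≡ 42; by Fermat, exponent reduces to 77 mod 42 = 35; 42^35 ≡ 42 (mod 43).
Combine by CRT: x ≡ 2 (mod 5), x ≡ 42 (mod 43) ⇒ x ≡ 42 (mod 215).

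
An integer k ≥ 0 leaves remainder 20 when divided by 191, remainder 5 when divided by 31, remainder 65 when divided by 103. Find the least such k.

609310

The moduli are pairwise coprime; N = 191·31·103 = 609863.
N/191 = 3193; 3193 ≡ 137 (mod 191); 137·145 ≡ 1, so inverse 145.
N/31 = 19673; 19673 ≡ 19 (mod 31); 19·18 ≡ 1, so inverse 18.
N/103 = 5921; 5921 ≡ 50 (mod 103); 50·68 ≡ 1, so inverse 68.
k ≡ 20·3193·145 + 5·19673·18 + 65·5921·68 = 37201090.
37201090 mod 609863 = 609310.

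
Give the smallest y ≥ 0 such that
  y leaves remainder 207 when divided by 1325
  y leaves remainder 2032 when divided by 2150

Combine the congruences pairwise.
gcd(1325, 2150) = 25 and 25 | (2032 − 207), so the pair is consistent; merging gives y ≡ 4182 (mod 113950), where 113950 = lcm(1325, 2150).
The solution is unique modulo lcm(1325, 2150) = 113950.

4182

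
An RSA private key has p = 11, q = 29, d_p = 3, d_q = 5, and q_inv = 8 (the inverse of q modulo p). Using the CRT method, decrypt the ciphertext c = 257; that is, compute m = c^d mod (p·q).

m₁ = c^(d_p) mod p: c ≡ 4 (mod 11), and 4^3 mod 11 = 9.
m₂ = c^(d_q) mod q: c ≡ 25 (mod 29), and 25^5 mod 29 = 20.
h = q_inv·(m₁ − m₂) mod p = 8·(9 − 20) mod 11 = 0.
m = m₂ + h·q = 20 + 0·29 = 20.

20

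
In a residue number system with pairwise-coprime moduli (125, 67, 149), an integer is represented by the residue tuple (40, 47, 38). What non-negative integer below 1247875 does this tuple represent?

The moduli are pairwise coprime; N = 125·67·149 = 1247875.
N/125 = 9983; 9983 ≡ 108 (mod 125); 108·22 ≡ 1, so inverse 22.
N/67 = 18625; 18625 ≡ 66 (mod 67); 66·66 ≡ 1, so inverse 66.
N/149 = 8375; 8375 ≡ 31 (mod 149); 31·125 ≡ 1, so inverse 125.
x ≡ 40·9983·22 + 47·18625·66 + 38·8375·125 = 106341040.
106341040 mod 1247875 = 271665.

271665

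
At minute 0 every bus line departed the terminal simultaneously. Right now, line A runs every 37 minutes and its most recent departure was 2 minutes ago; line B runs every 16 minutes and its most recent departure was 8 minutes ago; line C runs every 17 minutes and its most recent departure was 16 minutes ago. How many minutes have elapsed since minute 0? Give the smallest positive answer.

From t ≡ 2 (mod 37) write t = 2 + 37s. Substituting into t ≡ 8 (mod 16) gives 37s ≡ 6 (mod 16), and since 5⁻¹ ≡ 13 (mod 16), s ≡ 14. Hence t ≡ 2 + 37·14 = 520 (mod 592).
From t ≡ 520 (mod 592) write t = 520 + 592s. Substituting into t ≡ 16 (mod 17) gives 592s ≡ 6 (mod 17), and since 14⁻¹ ≡ 11 (mod 17), s ≡ 15. Hence t ≡ 520 + 592·15 = 9400 (mod 10064).

9400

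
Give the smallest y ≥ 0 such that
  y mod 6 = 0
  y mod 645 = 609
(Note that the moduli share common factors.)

Combine the congruences pairwise.
gcd(6, 645) = 3 and 3 | (609 − 0), so the pair is consistent; merging gives y ≡ 1254 (mod 1290), where 1290 = lcm(6, 645).
The solution is unique modulo lcm(6, 645) = 1290.

1254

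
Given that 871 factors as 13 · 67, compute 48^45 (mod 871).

Mod 13: 48 ≡ 9; by Fermat, exponent reduces to 45 mod 12 = 9; 9^9 ≡ 1 (mod 13).
Mod 67: 48 ≡ 48; 48^45 ≡ 52 (mod 67).
Combine by CRT: x ≡ 1 (mod 13), x ≡ 52 (mod 67) ⇒ x ≡ 521 (mod 871).

521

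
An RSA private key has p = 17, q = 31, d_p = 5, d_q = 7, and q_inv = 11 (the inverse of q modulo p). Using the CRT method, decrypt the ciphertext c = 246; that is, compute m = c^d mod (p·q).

m₁ = c^(d_p) mod p: c ≡ 8 (mod 17), and 8^5 mod 17 = 9.
m₂ = c^(d_q) mod q: c ≡ 29 (mod 31), and 29^7 mod 31 = 27.
h = q_inv·(m₁ − m₂) mod p = 11·(9 − 27) mod 17 = 6.
m = m₂ + h·q = 27 + 6·31 = 213.

213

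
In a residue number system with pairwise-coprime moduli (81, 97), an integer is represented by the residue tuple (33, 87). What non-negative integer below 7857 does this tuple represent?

2706

From x ≡ 33 (mod 81) write x = 33 + 81t. Substituting into x ≡ 87 (mod 97) gives 81t ≡ 54 (mod 97), and since 81⁻¹ ≡ 6 (mod 97), t ≡ 33. Hence x ≡ 33 + 81·33 = 2706 (mod 7857).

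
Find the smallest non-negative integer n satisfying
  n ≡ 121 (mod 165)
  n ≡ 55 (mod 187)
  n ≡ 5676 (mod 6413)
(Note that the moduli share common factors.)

Combine the congruences pairwise.
gcd(165, 187) = 11 and 11 | (55 − 121), so the pair is consistent; merging gives n ≡ 616 (mod 2805), where 2805 = lcm(165, 187).
gcd(2805, 6413) = 11 and 11 | (5676 − 616), so the pair is consistent; merging gives n ≡ 614911 (mod 1635315), where 1635315 = lcm(2805, 6413).
The solution is unique modulo lcm(165, 187, 6413) = 1635315.

614911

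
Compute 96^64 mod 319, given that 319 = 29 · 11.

Mod 29: 96 ≡ 9; by Fermat, exponent reduces to 64 mod 28 = 8; 9^8 ≡ 20 (mod 29).
Mod 11: 96 ≡ 8; by Fermat, exponent reduces to 64 mod 10 = 4; 8^4 ≡ 4 (mod 11).
Combine by CRT: x ≡ 20 (mod 29), x ≡ 4 (mod 11) ⇒ x ≡ 136 (mod 319).

136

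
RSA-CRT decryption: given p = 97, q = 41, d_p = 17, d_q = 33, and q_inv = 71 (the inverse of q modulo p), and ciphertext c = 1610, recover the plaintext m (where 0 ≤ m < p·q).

977

m₁ = c^(d_p) mod p: c ≡ 58 (mod 97), and 58^17 mod 97 = 7.
m₂ = c^(d_q) mod q: c ≡ 11 (mod 41), and 11^33 mod 41 = 34.
h = q_inv·(m₁ − m₂) mod p = 71·(7 − 34) mod 97 = 23.
m = m₂ + h·q = 34 + 23·41 = 977.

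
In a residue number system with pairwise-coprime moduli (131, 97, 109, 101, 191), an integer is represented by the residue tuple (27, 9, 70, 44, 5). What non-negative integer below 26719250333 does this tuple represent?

From x ≡ 27 (mod 131) write x = 27 + 131t. Substituting into x ≡ 9 (mod 97) gives 131t ≡ 79 (mod 97), and since 34⁻¹ ≡ 20 (mod 97), t ≡ 28. Hence x ≡ 27 + 131·28 = 3695 (mod 12707).
From x ≡ 3695 (mod 12707) write x = 3695 + 12707t. Substituting into x ≡ 70 (mod 109) gives 12707t ≡ 81 (mod 109), and since 63⁻¹ ≡ 45 (mod 109), t ≡ 48. Hence x ≡ 3695 + 12707·48 = 613631 (mod 1385063).
From x ≡ 613631 (mod 1385063) write x = 613631 + 1385063t. Substituting into x ≡ 44 (mod 101) gives 1385063t ≡ 89 (mod 101), and since 50⁻¹ ≡ 99 (mod 101), t ≡ 24. Hence x ≡ 613631 + 1385063·24 = 33855143 (mod 139891363).
From x ≡ 33855143 (mod 139891363) write x = 33855143 + 139891363t. Substituting into x ≡ 5 (mod 191) gives 139891363t ≡ 185 (mod 191), and since 98⁻¹ ≡ 115 (mod 191), t ≡ 74. Hence x ≡ 33855143 + 139891363·74 = 10385816005 (mod 26719250333).

10385816005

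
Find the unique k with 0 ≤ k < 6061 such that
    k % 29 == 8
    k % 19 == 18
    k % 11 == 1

4445

The moduli are pairwise coprime; N = 29·19·11 = 6061.
N/29 = 209; 209 ≡ 6 (mod 29); 6·5 ≡ 1, so inverse 5.
N/19 = 319; 319 ≡ 15 (mod 19); 15·14 ≡ 1, so inverse 14.
N/11 = 551; 551 ≡ 1 (mod 11), inverse 1.
k ≡ 8·209·5 + 18·319·14 + 1·551·1 = 89299.
89299 mod 6061 = 4445.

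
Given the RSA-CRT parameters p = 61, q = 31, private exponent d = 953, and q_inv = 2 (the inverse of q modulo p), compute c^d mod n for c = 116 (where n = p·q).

697

d_p = d mod (p−1) = 953 mod 60 = 53; d_q = d mod (q−1) = 23.
m₁ = c^(d_p) mod p: c ≡ 55 (mod 61), and 55^53 mod 61 = 26.
m₂ = c^(d_q) mod q: c ≡ 23 (mod 31), and 23^23 mod 31 = 15.
h = q_inv·(m₁ − m₂) mod p = 2·(26 − 15) mod 61 = 22.
m = m₂ + h·q = 15 + 22·31 = 697.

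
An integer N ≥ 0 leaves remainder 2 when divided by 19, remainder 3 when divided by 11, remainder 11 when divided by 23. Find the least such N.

From N ≡ 2 (mod 19) write N = 2 + 19t. Substituting into N ≡ 3 (mod 11) gives 19t ≡ 1 (mod 11), and since 8⁻¹ ≡ 7 (mod 11), t ≡ 7. Hence N ≡ 2 + 19·7 = 135 (mod 209).
From N ≡ 135 (mod 209) write N = 135 + 209t. Substituting into N ≡ 11 (mod 23) gives 209t ≡ 14 (mod 23), and since 2⁻¹ ≡ 12 (mod 23), t ≡ 7. Hence N ≡ 135 + 209·7 = 1598 (mod 4807).

1598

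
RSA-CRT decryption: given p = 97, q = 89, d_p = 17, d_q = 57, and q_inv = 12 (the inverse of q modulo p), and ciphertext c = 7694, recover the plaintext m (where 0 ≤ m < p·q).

4607

m₁ = c^(d_p) mod p: c ≡ 31 (mod 97), and 31^17 mod 97 = 48.
m₂ = c^(d_q) mod q: c ≡ 40 (mod 89), and 40^57 mod 89 = 68.
h = q_inv·(m₁ − m₂) mod p = 12·(48 − 68) mod 97 = 51.
m = m₂ + h·q = 68 + 51·89 = 4607.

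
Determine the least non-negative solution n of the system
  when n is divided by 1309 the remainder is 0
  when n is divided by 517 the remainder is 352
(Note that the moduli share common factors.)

gcd(1309, 517) = 11 and 11 | (352 − 0), so the pair is consistent; merging gives n ≡ 48433 (mod 61523), where 61523 = lcm(1309, 517).
The solution is unique modulo lcm(1309, 517) = 61523.

48433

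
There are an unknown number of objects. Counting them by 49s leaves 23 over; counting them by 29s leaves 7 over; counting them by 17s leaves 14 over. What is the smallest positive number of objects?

From N ≡ 23 (mod 49) write N = 23 + 49t. Substituting into N ≡ 7 (mod 29) gives 49t ≡ 13 (mod 29), and since 20⁻¹ ≡ 16 (mod 29), t ≡ 5. Hence N ≡ 23 + 49·5 = 268 (mod 1421).
From N ≡ 268 (mod 1421) write N = 268 + 1421t. Substituting into N ≡ 14 (mod 17) gives 1421t ≡ 1 (mod 17), and since 10⁻¹ ≡ 12 (mod 17), t ≡ 12. Hence N ≡ 268 + 1421·12 = 17320 (mod 24157).

17320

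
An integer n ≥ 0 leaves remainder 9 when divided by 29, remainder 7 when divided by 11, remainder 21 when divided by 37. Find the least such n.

Combine the congruences pairwise.
From n ≡ 9 (mod 29) write n = 9 + 29t. Substituting into n ≡ 7 (mod 11) gives 29t ≡ 9 (mod 11), and since 7⁻¹ ≡ 8 (mod 11), t ≡ 6. Hence n ≡ 9 + 29·6 = 183 (mod 319).
From n ≡ 183 (mod 319) write n = 183 + 319t. Substituting into n ≡ 21 (mod 37) gives 319t ≡ 23 (mod 37), and since 23⁻¹ ≡ 29 (mod 37), t ≡ 1. Hence n ≡ 183 + 319·1 = 502 (mod 11803).

502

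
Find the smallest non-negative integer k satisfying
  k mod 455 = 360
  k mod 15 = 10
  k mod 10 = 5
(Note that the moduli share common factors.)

gcd(455, 15) = 5 and 5 | (10 − 360), so the pair is consistent; merging gives k ≡ 1270 (mod 1365), where 1365 = lcm(455, 15).
gcd(1365, 10) = 5 and 5 | (5 − 1270), so the pair is consistent; merging gives k ≡ 2635 (mod 2730), where 2730 = lcm(1365, 10).
The solution is unique modulo lcm(455, 15, 10) = 2730.

2635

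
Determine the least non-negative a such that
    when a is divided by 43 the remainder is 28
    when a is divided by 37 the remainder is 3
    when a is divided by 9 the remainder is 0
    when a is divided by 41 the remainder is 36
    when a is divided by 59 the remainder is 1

From a ≡ 28 (mod 43) write a = 28 + 43t. Substituting into a ≡ 3 (mod 37) gives 43t ≡ 12 (mod 37), and since 6⁻¹ ≡ 31 (mod 37), t ≡ 2. Hence a ≡ 28 + 43·2 = 114 (mod 1591).
From a ≡ 114 (mod 1591) write a = 114 + 1591t. Substituting into a ≡ 0 (mod 9) gives 1591t ≡ 3 (mod 9), and since 7⁻¹ ≡ 4 (mod 9), t ≡ 3. Hence a ≡ 114 + 1591·3 = 4887 (mod 14319).
From a ≡ 4887 (mod 14319) write a = 4887 + 14319t. Substituting into a ≡ 36 (mod 41) gives 14319t ≡ 28 (mod 41), and since 10⁻¹ ≡ 37 (mod 41), t ≡ 11. Hence a ≡ 4887 + 14319·11 = 162396 (mod 587079).
From a ≡ 162396 (mod 587079) write a = 162396 + 587079t. Substituting into a ≡ 1 (mod 59) gives 587079t ≡ 32 (mod 59), and since 29⁻¹ ≡ 57 (mod 59), t ≡ 54. Hence a ≡ 162396 + 587079·54 = 31864662 (mod 34637661).

31864662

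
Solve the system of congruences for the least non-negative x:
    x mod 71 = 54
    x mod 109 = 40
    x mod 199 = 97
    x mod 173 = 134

From x ≡ 54 (mod 71) write x = 54 + 71t. Substituting into x ≡ 40 (mod 109) gives 71t ≡ 95 (mod 109), and since 71⁻¹ ≡ 43 (mod 109), t ≡ 52. Hence x ≡ 54 + 71·52 = 3746 (mod 7739).
From x ≡ 3746 (mod 7739) write x = 3746 + 7739t. Substituting into x ≡ 97 (mod 199) gives 7739t ≡ 132 (mod 199), and since 177⁻¹ ≡ 9 (mod 199), t ≡ 193. Hence x ≡ 3746 + 7739·193 = 1497373 (mod 1540061).
From x ≡ 1497373 (mod 1540061) write x = 1497373 + 1540061t. Substituting into x ≡ 134 (mod 173) gives 1540061t ≡ 76 (mod 173), and since 15⁻¹ ≡ 150 (mod 173), t ≡ 155. Hence x ≡ 1497373 + 1540061·155 = 240206828 (mod 266430553).

240206828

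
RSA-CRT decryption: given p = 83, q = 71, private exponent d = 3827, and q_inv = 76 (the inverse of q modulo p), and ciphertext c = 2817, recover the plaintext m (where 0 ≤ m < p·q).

d_p = d mod (p−1) = 3827 mod 82 = 55; d_q = d mod (q−1) = 47.
m₁ = c^(d_p) mod p: c ≡ 78 (mod 83), and 78^55 mod 83 = 69.
m₂ = c^(d_q) mod q: c ≡ 48 (mod 71), and 48^47 mod 71 = 20.
h = q_inv·(m₁ − m₂) mod p = 76·(69 − 20) mod 83 = 72.
m = m₂ + h·q = 20 + 72·71 = 5132.

5132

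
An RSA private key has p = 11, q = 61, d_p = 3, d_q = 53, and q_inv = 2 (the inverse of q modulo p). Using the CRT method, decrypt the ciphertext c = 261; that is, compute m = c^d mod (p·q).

303

m₁ = c^(d_p) mod p: c ≡ 8 (mod 11), and 8^3 mod 11 = 6.
m₂ = c^(d_q) mod q: c ≡ 17 (mod 61), and 17^53 mod 61 = 59.
h = q_inv·(m₁ − m₂) mod p = 2·(6 − 59) mod 11 = 4.
m = m₂ + h·q = 59 + 4·61 = 303.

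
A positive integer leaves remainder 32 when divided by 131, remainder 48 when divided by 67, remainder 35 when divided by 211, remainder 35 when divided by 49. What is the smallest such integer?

The moduli are pairwise coprime; N = 131·67·211·49 = 90745403.
N/131 = 692713; 692713 ≡ 116 (mod 131); 116·96 ≡ 1, so inverse 96.
N/67 = 1354409; 1354409 ≡ 4 (mod 67); 4·17 ≡ 1, so inverse 17.
N/211 = 430073; 430073 ≡ 55 (mod 211); 55·188 ≡ 1, so inverse 188.
N/49 = 1851947; 1851947 ≡ 41 (mod 49); 41·6 ≡ 1, so inverse 6.
x ≡ 32·692713·96 + 48·1354409·17 + 35·430073·188 + 35·1851947·6 = 6452001290.
6452001290 mod 90745403 = 9077677.

9077677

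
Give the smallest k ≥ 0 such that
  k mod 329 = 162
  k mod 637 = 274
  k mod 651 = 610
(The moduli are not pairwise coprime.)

gcd(329, 637) = 7 and 7 | (274 − 162), so the pair is consistent; merging gives k ≡ 13651 (mod 29939), where 29939 = lcm(329, 637).
gcd(29939, 651) = 7 and 7 | (610 − 13651), so the pair is consistent; merging gives k ≡ 103468 (mod 2784327), where 2784327 = lcm(29939, 651).
The solution is unique modulo lcm(329, 637, 651) = 2784327.

103468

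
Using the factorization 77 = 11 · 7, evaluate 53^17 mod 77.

37

Mod 11: 53 ≡ 9; by Fermat, exponent reduces to 17 mod 10 = 7; 9^7 ≡ 4 (mod 11).
Mod 7: 53 ≡ 4; by Fermat, exponent reduces to 17 mod 6 = 5; 4^5 ≡ 2 (mod 7).
Combine by CRT: x ≡ 4 (mod 11), x ≡ 2 (mod 7) ⇒ x ≡ 37 (mod 77).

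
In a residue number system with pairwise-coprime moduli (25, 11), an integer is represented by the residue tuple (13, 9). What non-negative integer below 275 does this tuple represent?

From x ≡ 13 (mod 25) write x = 13 + 25t. Substituting into x ≡ 9 (mod 11) gives 25t ≡ 7 (mod 11), and since 3⁻¹ ≡ 4 (mod 11), t ≡ 6. Hence x ≡ 13 + 25·6 = 163 (mod 275).

163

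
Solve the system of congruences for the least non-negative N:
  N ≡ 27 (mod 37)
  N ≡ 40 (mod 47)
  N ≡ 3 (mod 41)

From N ≡ 27 (mod 37) write N = 27 + 37t. Substituting into N ≡ 40 (mod 47) gives 37t ≡ 13 (mod 47), and since 37⁻¹ ≡ 14 (mod 47), t ≡ 41. Hence N ≡ 27 + 37·41 = 1544 (mod 1739).
From N ≡ 1544 (mod 1739) write N = 1544 + 1739t. Substituting into N ≡ 3 (mod 41) gives 1739t ≡ 17 (mod 41), and since 17⁻¹ ≡ 29 (mod 41), t ≡ 1. Hence N ≡ 1544 + 1739·1 = 3283 (mod 71299).

3283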